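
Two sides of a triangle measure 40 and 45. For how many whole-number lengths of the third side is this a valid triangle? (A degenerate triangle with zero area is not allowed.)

79

The triangle inequality gives |40 − 45| < c < 40 + 45, i.e. 5 < c < 85.
So c can be any integer from 6 to 84: 79 values.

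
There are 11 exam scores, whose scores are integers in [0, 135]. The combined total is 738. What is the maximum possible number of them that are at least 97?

7

With k values at 97 or above and the rest at least 0, the sum is at least 0 + 97k.
Since the sum is 738, we need 97k ≤ 738, i.e. k ≤ 7.
k = 7 is achieved by 7 values at 97 and 4 at 0, total 679; add 59 to one value (staying below 97) to reach 738.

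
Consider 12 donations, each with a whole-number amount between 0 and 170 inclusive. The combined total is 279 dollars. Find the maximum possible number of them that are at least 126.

2

If k of the values are ≥ 126, the total is ≥ 126k + 0(12 − k).
Setting 126k + 0(12 − k) ≤ 279 gives 126k ≤ 279, so k ≤ 2.
k = 2 is achieved by 2 values at 126 and 10 at 0, total 252; add 27 to one value (staying below 126) to reach 279.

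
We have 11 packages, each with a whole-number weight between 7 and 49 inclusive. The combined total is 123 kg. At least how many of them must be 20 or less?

8

Let j be the number exceeding 20. Then the total is ≥ 21·j + 7·(11 − j) = 77 + 14j.
So 14j ≤ 46 and j ≤ 3; hence at least 11 − 3 = 8 are ≤ 20.
Exactly 8 works: 8 values at 7 and 3 at 21 total 119; raise one of the low values by 4 (still ≤ 20) to hit 123.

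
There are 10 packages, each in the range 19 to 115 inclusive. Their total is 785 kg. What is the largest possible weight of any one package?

115

Maximizing one value means minimizing the remaining 9.
The other 9 contribute at least 9 × 19 = 171, leaving at most 785 − 171 = 614.
But each package is capped at 115, so the maximum is 115.
Achievable: one at 115 and the other 9 totalling 670, which fits since 9 × 19 ≤ 670 ≤ 9 × 115.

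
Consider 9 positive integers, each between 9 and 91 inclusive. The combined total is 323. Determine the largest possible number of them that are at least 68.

If k of the values are ≥ 68, the total is ≥ 68k + 9(9 − k).
Setting 68k + 9(9 − k) ≤ 323 gives 59k ≤ 242, so k ≤ 4.
k = 4 is achieved by 4 values at 68 and 5 at 9, total 317; add 6 to one value (staying below 68) to reach 323.

4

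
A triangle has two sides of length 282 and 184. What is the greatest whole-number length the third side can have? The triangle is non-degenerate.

The third side must be less than 282 + 184 = 466.
The largest integer below 466 is 465.

465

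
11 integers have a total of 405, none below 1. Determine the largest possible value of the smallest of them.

The average is 405/11 < 37, so some value is ≤ 36.
Achievable: 2 of them at 36 and 9 at 37 total 405.

36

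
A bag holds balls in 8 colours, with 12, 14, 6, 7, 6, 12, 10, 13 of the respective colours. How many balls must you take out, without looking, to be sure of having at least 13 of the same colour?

In the worst case you take as many as possible of each colour without reaching 13: 12 + 12 + 6 + 7 + 6 + 12 + 10 + 12 = 77.
The next one must give 13 of some colour, so 77 + 1 = 78.

78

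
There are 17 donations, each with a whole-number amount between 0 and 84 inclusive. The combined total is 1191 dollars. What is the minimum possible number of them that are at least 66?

Suppose at most 17 − j of them reach 66; then j values are ≤ 65 and the rest ≤ 84.
The total is then ≤ 65·j + 84·(17 − j) = 1428 − 19j. For this to be ≥ 1191 we need j ≤ 12, so at least 17 − 12 = 5 must reach 66.
Exactly 5 works: 5 values at 84 and 12 at 65 total 1200; lower one of the high values by 9 (still ≥ 66) to hit 1191.

5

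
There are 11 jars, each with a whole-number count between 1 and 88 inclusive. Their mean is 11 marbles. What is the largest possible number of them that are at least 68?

1

The total is 11 × 11 = 121.
If k of the values are ≥ 68, the total is ≥ 68k + 1(11 − k).
Setting 68k + 1(11 − k) ≤ 121 gives 67k ≤ 110, so k ≤ 1.
k = 1 is achieved by 1 value at 68 and 10 at 1, total 78; add 43 to one value (staying below 68) to reach 121.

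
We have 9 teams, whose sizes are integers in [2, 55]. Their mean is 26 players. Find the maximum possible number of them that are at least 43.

The total is 9 × 26 = 234.
With k values at 43 or above and the rest at least 2, the sum is at least 18 + 41k.
Since the sum is 234, we need 41k ≤ 216, i.e. k ≤ 5.
k = 5 is achieved by 5 values at 43 and 4 at 2, total 223; add 11 to one value (staying below 43) to reach 234.

5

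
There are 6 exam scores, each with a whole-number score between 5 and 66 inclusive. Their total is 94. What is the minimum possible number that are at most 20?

2

If only k of them are at most 20, the other 6 − k are at least 21, so the total is at least (6 − k)·21 + k·5.
This is ≤ 94, so (6 − k)·21 + 5k ≤ 94, which gives k ≥ 2.
Exactly 2 works: 2 values at 5 and 4 at 21 total 94.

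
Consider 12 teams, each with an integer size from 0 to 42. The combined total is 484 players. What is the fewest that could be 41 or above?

2

If only k of them are at least 41, the other 12 − k are at most 40, so the total is at most k·42 + (12 − k)·40.
This must reach 484, so k·42 + (12 − k)·40 ≥ 484, giving k ≥ 2.
Exactly 2 works: 2 values at 42 and 10 at 40 total 484.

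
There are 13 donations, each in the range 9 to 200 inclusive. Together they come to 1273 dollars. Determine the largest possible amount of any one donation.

To make one donation as large as possible, make the other 12 as small as possible.
The other 12 contribute at least 12 × 9 = 108, leaving at most 1273 − 108 = 1165.
But each donation is capped at 200, so the maximum is 200.
Achievable: one at 200 and the other 12 totalling 1073, which fits since 12 × 9 ≤ 1073 ≤ 12 × 200.

200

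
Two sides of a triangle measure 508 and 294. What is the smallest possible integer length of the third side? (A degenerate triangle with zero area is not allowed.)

215

The third side must exceed |508 − 294| = 214.
The smallest integer above 214 is 215.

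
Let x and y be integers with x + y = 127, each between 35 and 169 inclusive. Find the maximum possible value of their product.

xy = x(127 − x) is maximized when x is as near 127/2 as the bounds allow.
Taking x = 63 and y = 64 (both in [35, 169]) gives xy = 4032.

4032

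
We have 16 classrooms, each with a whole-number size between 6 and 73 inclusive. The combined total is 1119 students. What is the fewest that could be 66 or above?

Suppose at most 16 − j of them reach 66; then j values are ≤ 65 and the rest ≤ 73.
The total is then ≤ 65·j + 73·(16 − j) = 1168 − 8j. For this to be ≥ 1119 we need j ≤ 6, so at least 16 − 6 = 10 must reach 66.
Exactly 10 works: 10 values at 73 and 6 at 65 total 1120; lower one of the high values by 1 (still ≥ 66) to hit 1119.

10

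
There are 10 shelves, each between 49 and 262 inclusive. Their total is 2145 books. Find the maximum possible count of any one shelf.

262

To make one shelf as large as possible, make the other 9 as small as possible.
The other 9 contribute at least 9 × 49 = 441, leaving at most 2145 − 441 = 1704.
But each shelf is capped at 262, so the maximum is 262.
Achievable: one at 262 and the other 9 totalling 1883, which fits since 9 × 49 ≤ 1883 ≤ 9 × 262.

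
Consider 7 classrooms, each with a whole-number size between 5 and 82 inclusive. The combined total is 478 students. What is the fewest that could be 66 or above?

If only k of them are at least 66, the other 7 − k are at most 65, so the total is at most k·82 + (7 − k)·65.
This must reach 478, so k·82 + (7 − k)·65 ≥ 478, giving k ≥ 2.
Exactly 2 works: 2 values at 82 and 5 at 65 total 489; lower one of the high values by 11 (still ≥ 66) to hit 478.

2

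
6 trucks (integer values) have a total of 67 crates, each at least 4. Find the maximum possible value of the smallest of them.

11

If every one of the 6 were at least 12, the total would be at least 6 × 12 = 72 > 67.
Achievable: 5 of them at 11 and 1 at 12 total 67.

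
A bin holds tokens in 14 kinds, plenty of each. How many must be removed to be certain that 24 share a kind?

You could draw 23 of every kind without reaching 24 of any — 322 in all.
One more forces 24 of some kind, so 322 + 1 = 323.

323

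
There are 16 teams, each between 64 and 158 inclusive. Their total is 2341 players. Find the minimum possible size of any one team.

64

Minimizing one value means maximizing the remaining 15.
The other 15 can take up 15 × 158 = 2370 ≥ 2341 − 64, so one team can sit at its floor of 64.
Achievable: one at 64 and the other 15 totalling 2277, which fits since 15 × 64 ≤ 2277 ≤ 15 × 158.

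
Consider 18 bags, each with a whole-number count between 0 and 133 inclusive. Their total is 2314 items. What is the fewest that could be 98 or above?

16

If only k of them are at least 98, the other 18 − k are at most 97, so the total is at most k·133 + (18 − k)·97.
This must reach 2314, so k·133 + (18 − k)·97 ≥ 2314, giving k ≥ 16.
Exactly 16 works: 16 values at 133 and 2 at 97 total 2322; lower one of the high values by 8 (still ≥ 98) to hit 2314.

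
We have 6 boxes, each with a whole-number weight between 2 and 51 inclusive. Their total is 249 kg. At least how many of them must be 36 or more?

If only k of them are at least 36, the other 6 − k are at most 35, so the total is at most k·51 + (6 − k)·35.
This must reach 249, so k·51 + (6 − k)·35 ≥ 249, giving k ≥ 3.
Exactly 3 works: 3 values at 51 and 3 at 35 total 258; lower one of the high values by 9 (still ≥ 36) to hit 249.

3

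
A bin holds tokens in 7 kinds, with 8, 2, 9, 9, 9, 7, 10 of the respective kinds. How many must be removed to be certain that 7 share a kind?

In the worst case you take as many as possible of each kind without reaching 7: 6 + 2 + 6 + 6 + 6 + 6 + 6 = 38.
The next one must give 7 of some kind, so 38 + 1 = 39.

39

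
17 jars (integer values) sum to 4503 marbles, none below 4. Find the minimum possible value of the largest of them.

The 17 values sum to 4503, so their maximum is at least ⌈4503/17⌉ = 265.
Taking 2 copies of 264 and 15 copies of 265 gives exactly 4503, so 265 is attained.

265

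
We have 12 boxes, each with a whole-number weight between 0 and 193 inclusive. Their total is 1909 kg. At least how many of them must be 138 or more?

5

Suppose at most 12 − j of them reach 138; then j values are ≤ 137 and the rest ≤ 193.
The total is then ≤ 137·j + 193·(12 − j) = 2316 − 56j. For this to be ≥ 1909 we need j ≤ 7, so at least 12 − 7 = 5 must reach 138.
Exactly 5 works: 5 values at 193 and 7 at 137 total 1924; lower one of the high values by 15 (still ≥ 138) to hit 1909.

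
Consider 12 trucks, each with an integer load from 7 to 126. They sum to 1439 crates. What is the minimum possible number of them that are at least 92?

If only k of them are at least 92, the other 12 − k are at most 91, so the total is at most k·126 + (12 − k)·91.
This must reach 1439, so k·126 + (12 − k)·91 ≥ 1439, giving k ≥ 10.
Exactly 10 works: 10 values at 126 and 2 at 91 total 1442; lower one of the high values by 3 (still ≥ 92) to hit 1439.

10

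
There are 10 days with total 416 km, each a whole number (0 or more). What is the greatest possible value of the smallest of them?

The 10 values sum to 416, so their minimum is at most ⌊416/10⌋ = 41.
Equality holds with 4 values of 41 and 6 values of 42.

41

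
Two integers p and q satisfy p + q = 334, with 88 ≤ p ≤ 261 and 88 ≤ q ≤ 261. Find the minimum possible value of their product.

Since p + q is fixed, pushing one of them to its bound minimizes the product.
At the endpoint p = 88, q = 334 − 88 = 246, so pq = 88 × 246 = 21648.

21648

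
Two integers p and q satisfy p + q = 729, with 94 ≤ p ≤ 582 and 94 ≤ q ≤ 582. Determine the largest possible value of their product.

132860

With p + q fixed, pq peaks when the two are closest together.
Taking p = 364 and q = 365 (both in [94, 582]) gives pq = 132860.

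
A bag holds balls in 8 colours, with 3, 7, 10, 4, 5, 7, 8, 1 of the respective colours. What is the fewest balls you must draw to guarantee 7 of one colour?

38

In the worst case you take as many as possible of each colour without reaching 7: 3 + 6 + 6 + 4 + 5 + 6 + 6 + 1 = 37.
The next one must give 7 of some colour, so 37 + 1 = 38.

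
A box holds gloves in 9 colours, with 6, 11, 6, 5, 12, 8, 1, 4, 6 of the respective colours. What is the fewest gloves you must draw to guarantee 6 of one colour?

In the worst case you take as many as possible of each colour without reaching 6: 5 + 5 + 5 + 5 + 5 + 5 + 1 + 4 + 5 = 40.
The next one must give 6 of some colour, so 40 + 1 = 41.

41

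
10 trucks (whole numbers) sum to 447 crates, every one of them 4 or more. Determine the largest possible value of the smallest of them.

44

The average is 447/10 < 45, so some value is ≤ 44.
Taking 3 copies of 44 and 7 copies of 45 gives exactly 447, so 44 is attained.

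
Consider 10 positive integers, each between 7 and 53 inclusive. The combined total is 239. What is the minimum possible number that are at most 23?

1

Let j be the number exceeding 23. Then the total is ≥ 24·j + 7·(10 − j) = 70 + 17j.
So 17j ≤ 169 and j ≤ 9; hence at least 10 − 9 = 1 are ≤ 23.
Exactly 1 works: 1 value at 7 and 9 at 24 total 223; raise one of the low values by 16 (still ≤ 23) to hit 239.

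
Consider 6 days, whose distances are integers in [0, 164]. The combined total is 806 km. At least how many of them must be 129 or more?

2

If only k of them are at least 129, the other 6 − k are at most 128, so the total is at most k·164 + (6 − k)·128.
This must reach 806, so k·164 + (6 − k)·128 ≥ 806, giving k ≥ 2.
Exactly 2 works: 2 values at 164 and 4 at 128 total 840; lower one of the high values by 34 (still ≥ 129) to hit 806.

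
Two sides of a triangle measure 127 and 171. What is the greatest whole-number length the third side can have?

The third side must be less than 127 + 171 = 298.
The largest integer below 298 is 297.

297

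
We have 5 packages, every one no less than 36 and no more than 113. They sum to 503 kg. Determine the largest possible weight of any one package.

Maximizing one value means minimizing the remaining 4.
The other 4 contribute at least 4 × 36 = 144, leaving at most 503 − 144 = 359.
But each package is capped at 113, so the maximum is 113.
Achievable: one at 113 and the other 4 totalling 390, which fits since 4 × 36 ≤ 390 ≤ 4 × 113.

113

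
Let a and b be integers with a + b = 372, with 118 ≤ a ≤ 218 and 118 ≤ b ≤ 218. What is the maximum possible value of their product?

With a + b fixed, ab peaks when the two are closest together.
Taking a = 186 and b = 186 (both in [118, 218]) gives ab = 34596.

34596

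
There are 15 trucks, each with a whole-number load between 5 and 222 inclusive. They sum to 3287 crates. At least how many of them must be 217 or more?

Each value short of 217 is at most 216, costing at least 222 − 216 = 6 against the maximum total of 3330.
We can afford to lose at most 3330 − 3287 = 43, so at most ⌊43/6⌋ = 7 fall short, and at least 8 are ≥ 217.
Exactly 8 works: 8 values at 222 and 7 at 216 total 3288; lower one of the high values by 1 (still ≥ 217) to hit 3287.

8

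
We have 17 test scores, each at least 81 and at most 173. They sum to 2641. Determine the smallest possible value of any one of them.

81

Minimizing one value means maximizing the remaining 16.
The other 16 can take up 16 × 173 = 2768 ≥ 2641 − 81, so one score can sit at its floor of 81.
Achievable: one at 81 and the other 16 totalling 2560, which fits since 16 × 81 ≤ 2560 ≤ 16 × 173.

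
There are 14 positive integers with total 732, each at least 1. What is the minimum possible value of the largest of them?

53

Some value must be at least ⌈732/14⌉ = 53, since 14 × 52 = 728 < 732.
Achievable: 4 of them at 53 and 10 at 52 total 732.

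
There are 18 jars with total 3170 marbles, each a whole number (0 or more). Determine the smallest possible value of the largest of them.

The average is 3170/18 > 176, so not all 18 can be 176 or less; the largest is ≥ 177.
Taking 16 copies of 176 and 2 copies of 177 gives exactly 3170, so 177 is attained.

177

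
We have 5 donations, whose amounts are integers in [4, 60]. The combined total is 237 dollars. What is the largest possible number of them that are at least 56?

4

With k values at 56 or above and the rest at least 4, the sum is at least 20 + 52k.
Since the sum is 237, we need 52k ≤ 217, i.e. k ≤ 4.
k = 4 is achieved by 4 values at 56 and 1 at 4, total 228; add 9 to one value (staying below 56) to reach 237.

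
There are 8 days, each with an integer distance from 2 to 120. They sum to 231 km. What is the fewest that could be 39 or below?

3

Let j be the number exceeding 39. Then the total is ≥ 40·j + 2·(8 − j) = 16 + 38j.
So 38j ≤ 215 and j ≤ 5; hence at least 8 − 5 = 3 are ≤ 39.
Exactly 3 works: 3 values at 2 and 5 at 40 total 206; raise one of the low values by 25 (still ≤ 39) to hit 231.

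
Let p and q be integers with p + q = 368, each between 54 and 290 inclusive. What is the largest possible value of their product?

With p + q fixed, pq peaks when the two are closest together.
Taking p = 184 and q = 184 (both in [54, 290]) gives pq = 33856.

33856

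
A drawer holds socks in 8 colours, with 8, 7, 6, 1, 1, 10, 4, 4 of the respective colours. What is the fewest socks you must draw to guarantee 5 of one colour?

27

In the worst case you take as many as possible of each colour without reaching 5: 4 + 4 + 4 + 1 + 1 + 4 + 4 + 4 = 26.
The next one must give 5 of some colour, so 26 + 1 = 27.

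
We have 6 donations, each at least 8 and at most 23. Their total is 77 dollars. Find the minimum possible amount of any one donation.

Minimizing one value means maximizing the remaining 5.
The other 5 can take up 5 × 23 = 115 ≥ 77 − 8, so one donation can sit at its floor of 8.
Achievable: one at 8 and the other 5 totalling 69, which fits since 5 × 8 ≤ 69 ≤ 5 × 23.

8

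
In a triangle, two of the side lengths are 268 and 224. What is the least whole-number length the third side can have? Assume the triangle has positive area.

45

The third side must exceed |268 − 224| = 44.
The smallest integer above 44 is 45.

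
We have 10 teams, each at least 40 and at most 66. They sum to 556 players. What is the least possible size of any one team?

40

Minimizing one value means maximizing the remaining 9.
The other 9 can take up 9 × 66 = 594 ≥ 556 − 40, so one team can sit at its floor of 40.
Achievable: one at 40 and the other 9 totalling 516, which fits since 9 × 40 ≤ 516 ≤ 9 × 66.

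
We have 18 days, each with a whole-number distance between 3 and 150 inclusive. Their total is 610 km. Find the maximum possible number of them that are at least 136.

With k values at 136 or above and the rest at least 3, the sum is at least 54 + 133k.
Since the sum is 610, we need 133k ≤ 556, i.e. k ≤ 4.
k = 4 is achieved by 4 values at 136 and 14 at 3, total 586; add 24 to one value (staying below 136) to reach 610.

4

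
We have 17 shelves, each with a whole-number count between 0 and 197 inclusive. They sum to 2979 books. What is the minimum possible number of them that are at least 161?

7

Each value short of 161 is at most 160, costing at least 197 − 160 = 37 against the maximum total of 3349.
We can afford to lose at most 3349 − 2979 = 370, so at most ⌊370/37⌋ = 10 fall short, and at least 7 are ≥ 161.
Exactly 7 works: 7 values at 197 and 10 at 160 total 2979.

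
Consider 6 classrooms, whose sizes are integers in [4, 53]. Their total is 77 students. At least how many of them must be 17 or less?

3

Each value above 17 is at least 18, contributing at least 18 − 4 = 14 above the floor 4.
The sum exceeds the floor total 24 by 53, so at most ⌊53/14⌋ = 3 exceed 17, and at least 3 are ≤ 17.
Exactly 3 works: 3 values at 4 and 3 at 18 total 66; raise one of the low values by 11 (still ≤ 17) to hit 77.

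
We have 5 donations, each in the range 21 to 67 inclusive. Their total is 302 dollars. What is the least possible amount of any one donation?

34

To make one donation as small as possible, make the other 4 as large as possible.
The other 4 contribute at most 4 × 67 = 268, leaving at least 302 − 268 = 34.
Since 34 ≥ 21, this is achievable: one at 34 and 4 at 67.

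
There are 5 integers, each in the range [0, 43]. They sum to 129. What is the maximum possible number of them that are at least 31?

4

Suppose k of them are at least 31. Those contribute at least 31 each and the other 5 − k at least 0 each.
So the total is at least 31k + 0(5 − k) = 0 + 31k. This must be ≤ 129, giving k ≤ 4.
k = 4 is achieved by 4 values at 31 and 1 at 0, total 124; add 5 to one value (staying below 31) to reach 129.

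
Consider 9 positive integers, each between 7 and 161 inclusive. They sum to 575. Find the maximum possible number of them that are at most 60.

Each value at 60 or below falls at least 161 − 60 = 101 short of the ceiling 161.
The ceiling total is 9 × 161 = 1449, and we need 575, so at most ⌊(1449 − 575)/101⌋ = 8 can be that low.
k = 8 is achieved by 8 values at 60 and 1 at 161, total 641; lower one of the 161's by 66 (still > 60) to reach 575.

8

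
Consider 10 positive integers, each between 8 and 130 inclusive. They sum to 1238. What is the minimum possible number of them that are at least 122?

4

If only k of them are at least 122, the other 10 − k are at most 121, so the total is at most k·130 + (10 − k)·121.
This must reach 1238, so k·130 + (10 − k)·121 ≥ 1238, giving k ≥ 4.
Exactly 4 works: 4 values at 130 and 6 at 121 total 1246; lower one of the high values by 8 (still ≥ 122) to hit 1238.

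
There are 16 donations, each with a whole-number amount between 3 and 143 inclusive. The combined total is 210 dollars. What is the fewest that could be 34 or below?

11

Each value above 34 is at least 35, contributing at least 35 − 3 = 32 above the floor 3.
The sum exceeds the floor total 48 by 162, so at most ⌊162/32⌋ = 5 exceed 34, and at least 11 are ≤ 34.
Exactly 11 works: 11 values at 3 and 5 at 35 total 208; raise one of the low values by 2 (still ≤ 34) to hit 210.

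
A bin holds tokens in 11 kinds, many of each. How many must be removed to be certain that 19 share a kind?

In the worst case you draw 18 of each of the 11 kinds: 11 × 18 = 198.
One more forces 19 of some kind, so 198 + 1 = 199.

199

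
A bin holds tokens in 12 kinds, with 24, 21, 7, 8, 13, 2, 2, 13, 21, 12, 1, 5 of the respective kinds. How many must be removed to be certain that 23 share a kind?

128

In the worst case you take as many as possible of each kind without reaching 23: 22 + 21 + 7 + 8 + 13 + 2 + 2 + 13 + 21 + 12 + 1 + 5 = 127.
The next one must give 23 of some kind, so 127 + 1 = 128.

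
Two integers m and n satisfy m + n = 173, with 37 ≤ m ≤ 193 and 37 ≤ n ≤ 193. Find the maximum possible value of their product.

mn = m(173 − m) is maximized when m is as near 173/2 as the bounds allow.
Taking m = 86 and n = 87 (both in [37, 193]) gives mn = 7482.

7482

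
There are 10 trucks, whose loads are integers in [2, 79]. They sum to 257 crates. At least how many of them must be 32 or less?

3

Each value above 32 is at least 33, contributing at least 33 − 2 = 31 above the floor 2.
The sum exceeds the floor total 20 by 237, so at most ⌊237/31⌋ = 7 exceed 32, and at least 3 are ≤ 32.
Exactly 3 works: 3 values at 2 and 7 at 33 total 237; raise one of the low values by 20 (still ≤ 32) to hit 257.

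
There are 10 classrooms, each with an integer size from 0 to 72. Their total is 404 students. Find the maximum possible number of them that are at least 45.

8

If k of the values are ≥ 45, the total is ≥ 45k + 0(10 − k).
Setting 45k + 0(10 − k) ≤ 404 gives 45k ≤ 404, so k ≤ 8.
k = 8 is achieved by 8 values at 45 and 2 at 0, total 360; add 44 to one value (staying below 45) to reach 404.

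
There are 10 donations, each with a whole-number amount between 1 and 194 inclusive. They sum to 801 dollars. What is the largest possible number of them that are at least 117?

Suppose k of them are at least 117. Those contribute at least 117 each and the other 10 − k at least 1 each.
So the total is at least 117k + 1(10 − k) = 10 + 116k. This must be ≤ 801, giving k ≤ 6.
k = 6 is achieved by 6 values at 117 and 4 at 1, total 706; add 95 to one value (staying below 117) to reach 801.

6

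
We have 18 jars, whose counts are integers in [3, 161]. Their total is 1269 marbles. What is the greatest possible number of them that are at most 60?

16

Each value at 60 or below falls at least 161 − 60 = 101 short of the ceiling 161.
The ceiling total is 18 × 161 = 2898, and we need 1269, so at most ⌊(2898 − 1269)/101⌋ = 16 can be that low.
k = 16 is achieved by 16 values at 60 and 2 at 161, total 1282; lower one of the 161's by 13 (still > 60) to reach 1269.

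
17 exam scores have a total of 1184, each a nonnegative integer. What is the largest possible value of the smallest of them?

69

The 17 values sum to 1184, so their minimum is at most ⌊1184/17⌋ = 69.
Taking 6 copies of 69 and 11 copies of 70 gives exactly 1184, so 69 is attained.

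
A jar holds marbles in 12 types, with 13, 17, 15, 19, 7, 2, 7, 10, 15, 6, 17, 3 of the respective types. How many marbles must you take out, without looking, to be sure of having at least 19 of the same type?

131

In the worst case you take as many as possible of each type without reaching 19: 13 + 17 + 15 + 18 + 7 + 2 + 7 + 10 + 15 + 6 + 17 + 3 = 130.
The next one must give 19 of some type, so 130 + 1 = 131.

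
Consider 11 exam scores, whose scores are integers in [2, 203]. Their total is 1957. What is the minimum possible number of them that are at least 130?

If only k of them are at least 130, the other 11 − k are at most 129, so the total is at most k·203 + (11 − k)·129.
This must reach 1957, so k·203 + (11 − k)·129 ≥ 1957, giving k ≥ 8.
Exactly 8 works: 8 values at 203 and 3 at 129 total 2011; lower one of the high values by 54 (still ≥ 130) to hit 1957.

8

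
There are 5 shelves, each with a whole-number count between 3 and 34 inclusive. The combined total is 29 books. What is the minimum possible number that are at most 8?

3

Each value above 8 is at least 9, contributing at least 9 − 3 = 6 above the floor 3.
The sum exceeds the floor total 15 by 14, so at most ⌊14/6⌋ = 2 exceed 8, and at least 3 are ≤ 8.
Exactly 3 works: 3 values at 3 and 2 at 9 total 27; raise one of the low values by 2 (still ≤ 8) to hit 29.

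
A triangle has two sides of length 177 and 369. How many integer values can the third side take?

353

The triangle inequality gives |177 − 369| < c < 177 + 369, i.e. 192 < c < 546.
So c can be any integer from 193 to 545: 353 values.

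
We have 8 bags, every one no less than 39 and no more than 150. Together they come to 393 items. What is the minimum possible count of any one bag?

To make one bag as small as possible, make the other 7 as large as possible.
The other 7 can take up 7 × 150 = 1050 ≥ 393 − 39, so one bag can sit at its floor of 39.
Achievable: one at 39 and the other 7 totalling 354, which fits since 7 × 39 ≤ 354 ≤ 7 × 150.

39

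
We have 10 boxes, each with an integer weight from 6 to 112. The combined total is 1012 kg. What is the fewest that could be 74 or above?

If only k of them are at least 74, the other 10 − k are at most 73, so the total is at most k·112 + (10 − k)·73.
This must reach 1012, so k·112 + (10 − k)·73 ≥ 1012, giving k ≥ 8.
Exactly 8 works: 8 values at 112 and 2 at 73 total 1042; lower one of the high values by 30 (still ≥ 74) to hit 1012.

8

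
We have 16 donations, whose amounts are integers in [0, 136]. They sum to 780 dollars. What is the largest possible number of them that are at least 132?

5

Suppose k of them are at least 132. Those contribute at least 132 each and the other 16 − k at least 0 each.
So the total is at least 132k + 0(16 − k) = 0 + 132k. This must be ≤ 780, giving k ≤ 5.
k = 5 is achieved by 5 values at 132 and 11 at 0, total 660; add 120 to one value (staying below 132) to reach 780.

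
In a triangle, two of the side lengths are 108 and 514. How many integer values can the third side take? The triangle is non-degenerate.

215

The triangle inequality gives |108 − 514| < c < 108 + 514, i.e. 406 < c < 622.
So c can be any integer from 407 to 621: 215 values.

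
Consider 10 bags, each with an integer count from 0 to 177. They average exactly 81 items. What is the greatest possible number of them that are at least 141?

5

The total is 10 × 81 = 810.
Suppose k of them are at least 141. Those contribute at least 141 each and the other 10 − k at least 0 each.
So the total is at least 141k + 0(10 − k) = 0 + 141k. This must be ≤ 810, giving k ≤ 5.
k = 5 is achieved by 5 values at 141 and 5 at 0, total 705; add 105 to one value (staying below 141) to reach 810.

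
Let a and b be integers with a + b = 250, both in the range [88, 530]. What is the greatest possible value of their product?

15625

ab = a(250 − a) is maximized when a is as near 250/2 as the bounds allow.
Taking a = 125 and b = 125 (both in [88, 530]) gives ab = 15625.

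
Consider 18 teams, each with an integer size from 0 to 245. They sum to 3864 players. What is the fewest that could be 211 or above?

3

If only k of them are at least 211, the other 18 − k are at most 210, so the total is at most k·245 + (18 − k)·210.
This must reach 3864, so k·245 + (18 − k)·210 ≥ 3864, giving k ≥ 3.
Exactly 3 works: 3 values at 245 and 15 at 210 total 3885; lower one of the high values by 21 (still ≥ 211) to hit 3864.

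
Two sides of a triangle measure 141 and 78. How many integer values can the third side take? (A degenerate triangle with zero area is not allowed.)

155

The triangle inequality gives |141 − 78| < c < 141 + 78, i.e. 63 < c < 219.
So c can be any integer from 64 to 218: 155 values.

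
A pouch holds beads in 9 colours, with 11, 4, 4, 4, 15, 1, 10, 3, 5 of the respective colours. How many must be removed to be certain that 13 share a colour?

In the worst case you take as many as possible of each colour without reaching 13: 11 + 4 + 4 + 4 + 12 + 1 + 10 + 3 + 5 = 54.
The next one must give 13 of some colour, so 54 + 1 = 55.

55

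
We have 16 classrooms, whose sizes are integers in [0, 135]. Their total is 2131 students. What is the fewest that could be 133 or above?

Each value short of 133 is at most 132, costing at least 135 − 132 = 3 against the maximum total of 2160.
We can afford to lose at most 2160 − 2131 = 29, so at most ⌊29/3⌋ = 9 fall short, and at least 7 are ≥ 133.
Exactly 7 works: 7 values at 135 and 9 at 132 total 2133; lower one of the high values by 2 (still ≥ 133) to hit 2131.

7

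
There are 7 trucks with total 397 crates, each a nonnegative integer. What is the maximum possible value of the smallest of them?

56

The 7 values sum to 397, so their minimum is at most ⌊397/7⌋ = 56.
Equality holds with 2 values of 56 and 5 values of 57.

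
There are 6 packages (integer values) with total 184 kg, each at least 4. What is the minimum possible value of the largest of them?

The 6 values sum to 184, so their maximum is at least ⌈184/6⌉ = 31.
Equality holds with 4 values of 31 and 2 values of 30.

31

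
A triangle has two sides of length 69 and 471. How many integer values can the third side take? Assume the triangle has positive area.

The triangle inequality gives |69 − 471| < c < 69 + 471, i.e. 402 < c < 540.
So c can be any integer from 403 to 539: 137 values.

137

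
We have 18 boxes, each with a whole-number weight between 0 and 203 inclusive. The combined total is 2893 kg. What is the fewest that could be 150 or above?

Each value short of 150 is at most 149, costing at least 203 − 149 = 54 against the maximum total of 3654.
We can afford to lose at most 3654 − 2893 = 761, so at most ⌊761/54⌋ = 14 fall short, and at least 4 are ≥ 150.
Exactly 4 works: 4 values at 203 and 14 at 149 total 2898; lower one of the high values by 5 (still ≥ 150) to hit 2893.

4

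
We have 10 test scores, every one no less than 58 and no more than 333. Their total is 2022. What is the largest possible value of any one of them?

333

Maximizing one value means minimizing the remaining 9.
The other 9 contribute at least 9 × 58 = 522, leaving at most 2022 − 522 = 1500.
But each score is capped at 333, so the maximum is 333.
Achievable: one at 333 and the other 9 totalling 1689, which fits since 9 × 58 ≤ 1689 ≤ 9 × 333.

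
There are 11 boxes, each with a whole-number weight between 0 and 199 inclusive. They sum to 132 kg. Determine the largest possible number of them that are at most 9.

10

Suppose k of them are at most 9. Those contribute at most 9 each and the rest at most 199 each.
So the total is at most 9k + 199(11 − k) = 2189 − 190k. This must still be ≥ 132, so k ≤ 10.
k = 10 is achieved by 10 values at 9 and 1 at 199, total 289; lower one of the 199's by 157 (still > 9) to reach 132.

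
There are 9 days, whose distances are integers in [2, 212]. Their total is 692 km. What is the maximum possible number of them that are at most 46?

Suppose k of them are at most 46. Those contribute at most 46 each and the rest at most 212 each.
So the total is at most 46k + 212(9 − k) = 1908 − 166k. This must still be ≥ 692, so k ≤ 7.
k = 7 is achieved by 7 values at 46 and 2 at 212, total 746; lower one of the 212's by 54 (still > 46) to reach 692.

7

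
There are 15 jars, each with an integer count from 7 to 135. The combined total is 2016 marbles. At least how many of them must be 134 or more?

11

If only k of them are at least 134, the other 15 − k are at most 133, so the total is at most k·135 + (15 − k)·133.
This must reach 2016, so k·135 + (15 − k)·133 ≥ 2016, giving k ≥ 11.
Exactly 11 works: 11 values at 135 and 4 at 133 total 2017; lower one of the high values by 1 (still ≥ 134) to hit 2016.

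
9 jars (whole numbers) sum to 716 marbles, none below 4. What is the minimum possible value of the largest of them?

If every one of the 9 were at most 79, the total would be at most 9 × 79 = 711 < 716.
Equality holds with 5 values of 80 and 4 values of 79.

80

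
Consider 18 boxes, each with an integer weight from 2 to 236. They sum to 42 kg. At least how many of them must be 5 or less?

17

Let j be the number exceeding 5. Then the total is ≥ 6·j + 2·(18 − j) = 36 + 4j.
So 4j ≤ 6 and j ≤ 1; hence at least 18 − 1 = 17 are ≤ 5.
Exactly 17 works: 17 values at 2 and 1 at 6 total 40; raise one of the low values by 2 (still ≤ 5) to hit 42.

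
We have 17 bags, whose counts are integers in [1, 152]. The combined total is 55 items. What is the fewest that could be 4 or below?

If only k of them are at most 4, the other 17 − k are at least 5, so the total is at least (17 − k)·5 + k·1.
This is ≤ 55, so (17 − k)·5 + 1k ≤ 55, which gives k ≥ 8.
Exactly 8 works: 8 values at 1 and 9 at 5 total 53; raise one of the low values by 2 (still ≤ 4) to hit 55.

8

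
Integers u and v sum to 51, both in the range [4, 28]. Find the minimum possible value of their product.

Since u + v is fixed, pushing one of them to its bound minimizes the product.
At the endpoint u = 23, v = 51 − 23 = 28, so uv = 23 × 28 = 644.

644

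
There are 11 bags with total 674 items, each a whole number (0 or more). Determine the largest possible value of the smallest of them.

61

If every one of the 11 were at least 62, the total would be at least 11 × 62 = 682 > 674.
Achievable: 8 of them at 61 and 3 at 62 total 674.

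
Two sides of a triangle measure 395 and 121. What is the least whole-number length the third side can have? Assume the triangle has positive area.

275

The third side must exceed |395 − 121| = 274.
The smallest integer above 274 is 275.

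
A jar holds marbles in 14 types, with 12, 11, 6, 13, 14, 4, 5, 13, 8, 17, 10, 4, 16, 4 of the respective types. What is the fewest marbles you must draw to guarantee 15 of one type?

133

In the worst case you take as many as possible of each type without reaching 15: 12 + 11 + 6 + 13 + 14 + 4 + 5 + 13 + 8 + 14 + 10 + 4 + 14 + 4 = 132.
The next one must give 15 of some type, so 132 + 1 = 133.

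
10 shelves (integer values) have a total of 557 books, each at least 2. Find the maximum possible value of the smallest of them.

55

If every one of the 10 were at least 56, the total would be at least 10 × 56 = 560 > 557.
Taking 3 copies of 55 and 7 copies of 56 gives exactly 557, so 55 is attained.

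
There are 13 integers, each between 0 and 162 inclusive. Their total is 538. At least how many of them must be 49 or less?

3

If only k of them are at most 49, the other 13 − k are at least 50, so the total is at least (13 − k)·50 + k·0.
This is ≤ 538, so (13 − k)·50 + 0k ≤ 538, which gives k ≥ 3.
Exactly 3 works: 3 values at 0 and 10 at 50 total 500; raise one of the low values by 38 (still ≤ 49) to hit 538.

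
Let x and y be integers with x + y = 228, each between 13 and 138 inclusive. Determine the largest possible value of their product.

12996

For a fixed sum, the product xy is largest when x and y are as close as possible.
Taking x = 114 and y = 114 (both in [13, 138]) gives xy = 12996.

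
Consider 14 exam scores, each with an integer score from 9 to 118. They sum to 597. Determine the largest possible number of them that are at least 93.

5

Suppose k of them are at least 93. Those contribute at least 93 each and the other 14 − k at least 9 each.
So the total is at least 93k + 9(14 − k) = 126 + 84k. This must be ≤ 597, giving k ≤ 5.
k = 5 is achieved by 5 values at 93 and 9 at 9, total 546; add 51 to one value (staying below 93) to reach 597.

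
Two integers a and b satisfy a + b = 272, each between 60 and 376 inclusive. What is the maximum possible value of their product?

ab = a(272 − a) is maximized when a is as near 272/2 as the bounds allow.
Taking a = 136 and b = 136 (both in [60, 376]) gives ab = 18496.

18496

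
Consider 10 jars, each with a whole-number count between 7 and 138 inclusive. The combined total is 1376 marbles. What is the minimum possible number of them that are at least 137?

If only k of them are at least 137, the other 10 − k are at most 136, so the total is at most k·138 + (10 − k)·136.
This must reach 1376, so k·138 + (10 − k)·136 ≥ 1376, giving k ≥ 8.
Exactly 8 works: 8 values at 138 and 2 at 136 total 1376.

8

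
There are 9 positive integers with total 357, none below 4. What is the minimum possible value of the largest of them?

40

If every one of the 9 were at most 39, the total would be at most 9 × 39 = 351 < 357.
Taking 3 copies of 39 and 6 copies of 40 gives exactly 357, so 40 is attained.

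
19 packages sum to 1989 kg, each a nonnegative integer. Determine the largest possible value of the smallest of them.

104

If every one of the 19 were at least 105, the total would be at least 19 × 105 = 1995 > 1989.
Achievable: 6 of them at 104 and 13 at 105 total 1989.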